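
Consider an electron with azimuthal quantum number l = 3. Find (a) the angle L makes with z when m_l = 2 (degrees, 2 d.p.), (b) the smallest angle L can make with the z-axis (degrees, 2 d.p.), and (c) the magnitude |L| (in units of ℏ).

For m_l = 2: cos θ = 2/√12, θ ≈ 54.74°.
cos θ_min = 3/√12, so θ_min ≈ 30.00°.
|L| = ℏ√(3·4) = 2√3 ℏ ≈ 3.464ℏ.

θ(m_l=2) ≈ 54.74°; θ_min ≈ 30.00°; |L| = 2√3 ℏ ≈ 3.464ℏ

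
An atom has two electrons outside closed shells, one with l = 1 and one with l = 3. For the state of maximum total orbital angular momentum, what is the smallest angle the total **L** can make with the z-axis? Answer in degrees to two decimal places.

θ_min ≈ 26.57°

L runs from |1 − 3| = 2 to 1 + 3 = 4.
So L can be 2, 3, 4.
The maximum is L = 4, with |L_tot| = ℏ√(4·5) = 2√5 ℏ.
The minimum angle with z is arccos(4/√20) ≈ 26.57°.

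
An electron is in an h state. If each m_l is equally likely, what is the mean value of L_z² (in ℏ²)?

An h state has l = 5.
m_l runs from −5 to 5, i.e. {-5, -4, -3, -2, -1, 0, 1, 2, 3, 4, 5}.
Average of L_z² over 11 states: 110/11 ℏ² = 10 ℏ².

⟨L_z²⟩ = 10 ℏ²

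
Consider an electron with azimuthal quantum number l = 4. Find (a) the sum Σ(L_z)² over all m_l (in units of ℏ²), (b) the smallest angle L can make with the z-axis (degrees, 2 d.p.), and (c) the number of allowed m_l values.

Σ m_l² = 60, so Σ(L_z)² = 60 ℏ².
cos θ_min = 4/√20, so θ_min ≈ 26.57°.
There are 2l+1 = 9 values of m_l.

Σ(L_z)² = 60 ℏ²; θ_min ≈ 26.57°; 9 values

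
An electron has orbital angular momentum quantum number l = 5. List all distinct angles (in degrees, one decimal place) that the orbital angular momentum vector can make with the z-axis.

θ ∈ {24.1°, 43.1°, 56.8°, 68.6°, 79.5°, 90.0°, 100.5°, 111.4°, 123.2°, 136.9°, 155.9°}

|L|² = l(l+1)ℏ² = 30ℏ², so |L| = √30 ℏ.
cos θ = m_l/√30 for each m_l ∈ {-5, -4, -3, -2, -1, 0, 1, 2, 3, 4, 5}.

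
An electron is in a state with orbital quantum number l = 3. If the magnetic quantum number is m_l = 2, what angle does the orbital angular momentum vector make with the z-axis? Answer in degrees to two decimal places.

|L|² = l(l+1)ℏ² = 12ℏ², so |L| = 2√3 ℏ.
L_z = m_l ℏ = 2ℏ.
cos θ = L_z/|L| = 2/√12, so θ ≈ 54.74°.

θ ≈ 54.74°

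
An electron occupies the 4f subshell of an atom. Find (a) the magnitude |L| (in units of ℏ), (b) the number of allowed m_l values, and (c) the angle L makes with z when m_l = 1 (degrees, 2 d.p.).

For 4f, l = 3.
|L| = ℏ√(3·4) = 2√3 ℏ ≈ 3.464ℏ.
There are 2l+1 = 7 values of m_l.
For m_l = 1: cos θ = 1/√12, θ ≈ 73.22°.

|L| = 2√3 ℏ ≈ 3.464ℏ; 7 values; θ(m_l=1) ≈ 73.22°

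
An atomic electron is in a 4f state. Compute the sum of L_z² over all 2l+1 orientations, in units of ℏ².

Σ(L_z)² = 28 ℏ²

4f means n = 4, l = 3.
The allowed m_l values are -3, -2, -1, 0, 1, 2, 3.
Σ m_l² = 2·(1 + 4 + 9) = 28.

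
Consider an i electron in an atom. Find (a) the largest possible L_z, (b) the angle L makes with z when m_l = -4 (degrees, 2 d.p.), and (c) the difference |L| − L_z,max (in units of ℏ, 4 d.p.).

L_z,max = 6ℏ; θ(m_l=-4) ≈ 128.11°; |L|−L_z,max ≈ 0.4807ℏ

The letter i corresponds to l = 6.
L_z,max = lℏ = 6ℏ.
For m_l = -4: cos θ = -4/√42, θ ≈ 128.11°.
|L| − L_z,max = (√42 − 6)ℏ ≈ 0.4807ℏ.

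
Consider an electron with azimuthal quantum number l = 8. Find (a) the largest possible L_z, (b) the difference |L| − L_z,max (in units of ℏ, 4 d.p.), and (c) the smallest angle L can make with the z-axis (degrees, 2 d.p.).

L_z,max = lℏ = 8ℏ.
|L| − L_z,max = (6√2 − 8)ℏ ≈ 0.4853ℏ.
cos θ_min = 8/√72, so θ_min ≈ 19.47°.

L_z,max = 8ℏ; |L|−L_z,max ≈ 0.4853ℏ; θ_min ≈ 19.47°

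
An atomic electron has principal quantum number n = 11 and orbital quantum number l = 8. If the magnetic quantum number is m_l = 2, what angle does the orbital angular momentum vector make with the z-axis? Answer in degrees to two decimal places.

θ ≈ 76.37°

|L|² = l(l+1)ℏ² = 72ℏ², so |L| = 6√2 ℏ.
L_z = m_l ℏ = 2ℏ.
cos θ = L_z/|L| = 2/√72, so θ ≈ 76.37°.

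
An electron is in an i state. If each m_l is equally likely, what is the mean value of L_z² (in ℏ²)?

⟨L_z²⟩ = 14 ℏ²

An i state has l = 6.
The allowed m_l values are -6, -5, -4, -3, -2, -1, 0, 1, 2, 3, 4, 5, 6.
⟨L_z²⟩ = ℏ²·l(l+1)/3 = 14ℏ².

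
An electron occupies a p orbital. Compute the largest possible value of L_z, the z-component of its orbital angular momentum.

A p state has l = 1.
L_z = m_l ℏ with m_l ∈ {−1, …, 1}; the maximum is m_l = 1.

L_z,max = 1ℏ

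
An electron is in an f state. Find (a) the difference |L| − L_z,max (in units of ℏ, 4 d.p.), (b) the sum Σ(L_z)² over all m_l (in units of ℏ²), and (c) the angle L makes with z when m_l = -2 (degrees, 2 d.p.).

For an f orbital, l = 3.
|L| − L_z,max = (2√3 − 3)ℏ ≈ 0.4641ℏ.
Σ m_l² = 28, so Σ(L_z)² = 28 ℏ².
For m_l = -2: cos θ = -2/√12, θ ≈ 125.26°.

|L|−L_z,max ≈ 0.4641ℏ; Σ(L_z)² = 28 ℏ²; θ(m_l=-2) ≈ 125.26°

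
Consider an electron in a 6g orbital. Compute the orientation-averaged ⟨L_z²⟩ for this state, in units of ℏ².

6g means n = 6, l = 4.
The allowed m_l values are -4, -3, -2, -1, 0, 1, 2, 3, 4.
⟨L_z²⟩ = ℏ²·l(l+1)/3 = 6.667ℏ².

⟨L_z²⟩ = 6.667 ℏ²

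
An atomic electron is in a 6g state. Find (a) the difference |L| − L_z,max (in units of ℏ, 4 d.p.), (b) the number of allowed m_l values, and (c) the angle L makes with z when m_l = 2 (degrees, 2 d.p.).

The 6g subshell has l = 4.
|L| − L_z,max = (2√5 − 4)ℏ ≈ 0.4721ℏ.
There are 2l+1 = 9 values of m_l.
For m_l = 2: cos θ = 2/√20, θ ≈ 63.43°.

|L|−L_z,max ≈ 0.4721ℏ; 9 values; θ(m_l=2) ≈ 63.43°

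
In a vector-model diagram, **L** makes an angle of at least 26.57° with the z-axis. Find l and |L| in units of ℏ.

cos²θ_min = l/(l+1) = 0.7999.
Solving: l = 4.
Then |L| = ℏ√(4·5) = 2√5 ℏ.

l = 4, |L| = 2√5 ℏ ≈ 4.472ℏ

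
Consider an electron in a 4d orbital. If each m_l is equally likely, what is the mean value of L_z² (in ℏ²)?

For 4d, l = 2.
m_l runs from −2 to 2, i.e. {-2, -1, 0, 1, 2}.
⟨L_z²⟩ = ℏ²·(Σ m_l²)/(2l+1) = ℏ²·10/5 = 2ℏ².

⟨L_z²⟩ = 2 ℏ²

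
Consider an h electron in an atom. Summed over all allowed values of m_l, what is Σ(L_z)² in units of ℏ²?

Σ(L_z)² = 110 ℏ²

An h state has l = 5.
m_l runs from −5 to 5, i.e. {-5, -4, -3, -2, -1, 0, 1, 2, 3, 4, 5}.
Summing m² from −5 to 5: Σ m_l² = 110.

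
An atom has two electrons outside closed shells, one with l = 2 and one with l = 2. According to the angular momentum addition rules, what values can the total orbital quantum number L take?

By the triangle rule, |l₁ − l₂| ≤ L ≤ l₁ + l₂.
So L can be 0, 1, 2, 3, 4.

L = 0, 1, 2, 3, 4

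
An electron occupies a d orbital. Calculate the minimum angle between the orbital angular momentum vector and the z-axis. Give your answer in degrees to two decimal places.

A d state has l = 2.
|L|² = l(l+1)ℏ² = 6ℏ², so |L| = √6 ℏ.
The smallest angle corresponds to the largest L_z, i.e. m_l = l = 2, giving L_z = 2ℏ.
cos θ_min = 2/√6, so θ_min ≈ 35.26°.

θ_min ≈ 35.26°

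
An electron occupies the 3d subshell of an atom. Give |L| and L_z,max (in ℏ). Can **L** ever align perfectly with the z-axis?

3d means n = 3, l = 2.
|L| = √6 ℏ ≈ 2.4495ℏ, while L_z,max = lℏ = 2ℏ.
Since |L| > L_z,max, the vector can never point exactly along z; the closest it comes is θ_min = arccos(2/√6) ≈ 35.3°.

No: L_z,max = 2ℏ < |L| = √6 ℏ ≈ 2.449ℏ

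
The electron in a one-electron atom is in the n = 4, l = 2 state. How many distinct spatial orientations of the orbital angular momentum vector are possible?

5

The number of m_l values is 2l + 1 = 2·2 + 1 = 5.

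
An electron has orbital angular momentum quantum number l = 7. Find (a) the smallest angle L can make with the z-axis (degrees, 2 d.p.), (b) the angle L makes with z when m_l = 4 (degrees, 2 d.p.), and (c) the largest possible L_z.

θ_min ≈ 20.70°; θ(m_l=4) ≈ 57.69°; L_z,max = 7ℏ

cos θ_min = 7/√56, so θ_min ≈ 20.70°.
For m_l = 4: cos θ = 4/√56, θ ≈ 57.69°.
L_z,max = lℏ = 7ℏ.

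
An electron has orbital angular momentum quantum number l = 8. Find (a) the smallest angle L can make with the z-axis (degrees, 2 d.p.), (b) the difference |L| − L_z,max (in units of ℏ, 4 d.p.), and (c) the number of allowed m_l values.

cos θ_min = 8/√72, so θ_min ≈ 19.47°.
|L| − L_z,max = (6√2 − 8)ℏ ≈ 0.4853ℏ.
There are 2l+1 = 17 values of m_l.

θ_min ≈ 19.47°; |L|−L_z,max ≈ 0.4853ℏ; 17 values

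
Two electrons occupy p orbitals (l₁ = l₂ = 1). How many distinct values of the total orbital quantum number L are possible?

Angular momentum addition gives L = |l₁ − l₂|, …, l₁ + l₂.
So L can be 0, 1, 2.
That is 3 values.

3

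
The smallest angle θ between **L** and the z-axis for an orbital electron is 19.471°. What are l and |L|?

cos θ_min = l/√(l(l+1)) = √(l/(l+1)), so l/(l+1) = cos²(19.471°) = 0.8889.
Solving: l = 8.
Then |L| = ℏ√(8·9) = 6√2 ℏ.

l = 8, |L| = 6√2 ℏ ≈ 8.485ℏ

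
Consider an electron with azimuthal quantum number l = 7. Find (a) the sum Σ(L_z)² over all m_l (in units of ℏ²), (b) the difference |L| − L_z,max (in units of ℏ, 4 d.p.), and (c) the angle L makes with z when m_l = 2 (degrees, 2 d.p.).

Σ(L_z)² = 280 ℏ²; |L|−L_z,max ≈ 0.4833ℏ; θ(m_l=2) ≈ 74.50°

Σ m_l² = 280, so Σ(L_z)² = 280 ℏ².
|L| − L_z,max = (2√14 − 7)ℏ ≈ 0.4833ℏ.
For m_l = 2: cos θ = 2/√56, θ ≈ 74.50°.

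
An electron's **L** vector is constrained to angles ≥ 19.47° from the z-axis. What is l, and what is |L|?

l = 8, |L| = 6√2 ℏ ≈ 8.485ℏ

cos²θ_min = l/(l+1) = 0.8889.
l = cos²θ/sin²θ ≈ 8.
Then |L| = ℏ√(8·9) = 6√2 ℏ.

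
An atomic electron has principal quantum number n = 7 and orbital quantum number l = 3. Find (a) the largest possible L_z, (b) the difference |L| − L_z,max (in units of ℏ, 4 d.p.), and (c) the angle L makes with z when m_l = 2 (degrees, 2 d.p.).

L_z,max = 3ℏ; |L|−L_z,max ≈ 0.4641ℏ; θ(m_l=2) ≈ 54.74°

L_z,max = lℏ = 3ℏ.
|L| − L_z,max = (2√3 − 3)ℏ ≈ 0.4641ℏ.
For m_l = 2: cos θ = 2/√12, θ ≈ 54.74°.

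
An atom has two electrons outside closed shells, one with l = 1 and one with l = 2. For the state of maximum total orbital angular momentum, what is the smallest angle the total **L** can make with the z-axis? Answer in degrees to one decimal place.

θ_min ≈ 30.0°

L runs from |1 − 2| = 1 to 1 + 2 = 3.
Allowed values: L = 1, 2, 3.
The maximum is L = 3, with |L_tot| = ℏ√(3·4) = 2√3 ℏ.
The minimum angle with z is arccos(3/√12) ≈ 30.0°.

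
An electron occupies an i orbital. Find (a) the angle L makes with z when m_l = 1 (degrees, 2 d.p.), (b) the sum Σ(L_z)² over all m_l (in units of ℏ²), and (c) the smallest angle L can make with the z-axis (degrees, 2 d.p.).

An i state has l = 6.
For m_l = 1: cos θ = 1/√42, θ ≈ 81.12°.
Σ m_l² = 182, so Σ(L_z)² = 182 ℏ².
cos θ_min = 6/√42, so θ_min ≈ 22.21°.

θ(m_l=1) ≈ 81.12°; Σ(L_z)² = 182 ℏ²; θ_min ≈ 22.21°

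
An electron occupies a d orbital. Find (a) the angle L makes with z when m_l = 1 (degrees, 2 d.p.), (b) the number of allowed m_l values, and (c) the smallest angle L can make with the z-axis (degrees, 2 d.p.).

The letter d corresponds to l = 2.
For m_l = 1: cos θ = 1/√6, θ ≈ 65.91°.
There are 2l+1 = 5 values of m_l.
cos θ_min = 2/√6, so θ_min ≈ 35.26°.

θ(m_l=1) ≈ 65.91°; 5 values; θ_min ≈ 35.26°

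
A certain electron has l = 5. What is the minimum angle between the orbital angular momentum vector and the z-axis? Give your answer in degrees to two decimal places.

θ_min ≈ 24.09°

|L| = √(l(l+1)) ℏ = √30 ℏ.
The smallest angle corresponds to the largest L_z, i.e. m_l = l = 5, giving L_z = 5ℏ.
cos θ_min = 5/√30, so θ_min ≈ 24.09°.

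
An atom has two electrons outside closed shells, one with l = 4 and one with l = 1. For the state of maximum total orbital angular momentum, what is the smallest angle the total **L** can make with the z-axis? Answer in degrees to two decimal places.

Angular momentum addition gives L = |l₁ − l₂|, …, l₁ + l₂.
Allowed values: L = 3, 4, 5.
The maximum is L = 5, with |L_tot| = ℏ√(5·6) = √30 ℏ.
The minimum angle with z is arccos(5/√30) ≈ 24.09°.

θ_min ≈ 24.09°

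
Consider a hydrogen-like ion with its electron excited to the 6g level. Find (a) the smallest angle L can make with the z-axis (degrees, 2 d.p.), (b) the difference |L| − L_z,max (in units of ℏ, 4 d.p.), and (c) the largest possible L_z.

θ_min ≈ 26.57°; |L|−L_z,max ≈ 0.4721ℏ; L_z,max = 4ℏ

The 6g level has l = 4.
cos θ_min = 4/√20, so θ_min ≈ 26.57°.
|L| − L_z,max = (2√5 − 4)ℏ ≈ 0.4721ℏ.
L_z,max = lℏ = 4ℏ.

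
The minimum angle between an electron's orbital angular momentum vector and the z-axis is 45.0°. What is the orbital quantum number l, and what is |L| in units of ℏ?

cos θ_min = l/√(l(l+1)) = √(l/(l+1)), so l/(l+1) = cos²(45.0°) = 0.5000.
Solving: l = 1.
Then |L| = ℏ√(1·2) = √2 ℏ.

l = 1, |L| = √2 ℏ ≈ 1.414ℏ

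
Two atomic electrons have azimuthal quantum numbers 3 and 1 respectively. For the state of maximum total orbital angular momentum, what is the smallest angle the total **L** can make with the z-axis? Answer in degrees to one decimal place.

θ_min ≈ 26.6°

The total orbital quantum number L ranges from |l₁ − l₂| to l₁ + l₂ in integer steps.
Allowed values: L = 2, 3, 4.
The maximum is L = 4, with |L_tot| = ℏ√(4·5) = 2√5 ℏ.
The minimum angle with z is arccos(4/√20) ≈ 26.6°.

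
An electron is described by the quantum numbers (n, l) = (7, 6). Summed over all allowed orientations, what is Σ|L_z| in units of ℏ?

m_l ∈ {-6, -5, -4, -3, -2, -1, 0, 1, 2, 3, 4, 5, 6}.
Σ|m_l| = 2(1+2+…+6) = 42.

Σ|L_z| = 42 ℏ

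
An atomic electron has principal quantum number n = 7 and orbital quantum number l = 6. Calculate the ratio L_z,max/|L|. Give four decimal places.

L_z,max/|L| = 0.9258

|L| = √42 ℏ ≈ 6.4807ℏ, while L_z,max = lℏ = 6ℏ.
L_z,max/|L| = 6/√42 = 0.9258.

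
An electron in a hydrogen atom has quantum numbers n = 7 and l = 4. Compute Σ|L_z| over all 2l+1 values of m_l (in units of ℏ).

The allowed m_l values are -4, -3, -2, -1, 0, 1, 2, 3, 4.
Σ|m_l| = 2(1+2+…+4) = 20.

Σ|L_z| = 20 ℏ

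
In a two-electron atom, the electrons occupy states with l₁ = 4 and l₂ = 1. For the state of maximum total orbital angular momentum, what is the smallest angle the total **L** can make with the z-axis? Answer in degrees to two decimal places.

Angular momentum addition gives L = |l₁ − l₂|, …, l₁ + l₂.
Allowed values: L = 3, 4, 5.
The maximum is L = 5, with |L_tot| = ℏ√(5·6) = √30 ℏ.
The minimum angle with z is arccos(5/√30) ≈ 24.09°.

θ_min ≈ 24.09°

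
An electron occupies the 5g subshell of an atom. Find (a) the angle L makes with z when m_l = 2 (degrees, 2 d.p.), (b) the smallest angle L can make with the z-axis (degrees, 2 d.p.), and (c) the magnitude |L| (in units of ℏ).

5g means n = 5, l = 4.
For m_l = 2: cos θ = 2/√20, θ ≈ 63.43°.
cos θ_min = 4/√20, so θ_min ≈ 26.57°.
|L| = ℏ√(4·5) = 2√5 ℏ ≈ 4.472ℏ.

θ(m_l=2) ≈ 63.43°; θ_min ≈ 26.57°; |L| = 2√5 ℏ ≈ 4.472ℏ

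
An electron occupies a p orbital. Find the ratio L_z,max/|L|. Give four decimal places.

L_z,max/|L| = 0.7071

For a p orbital, l = 1.
|L| = √2 ℏ ≈ 1.4142ℏ, while L_z,max = lℏ = 1ℏ.
L_z,max/|L| = 1/√2 = 0.7071.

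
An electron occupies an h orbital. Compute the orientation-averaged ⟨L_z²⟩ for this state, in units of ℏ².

⟨L_z²⟩ = 10 ℏ²

The letter h corresponds to l = 5.
m_l ∈ {-5, -4, -3, -2, -1, 0, 1, 2, 3, 4, 5}.
⟨L_z²⟩ = ℏ²·(Σ m_l²)/(2l+1) = ℏ²·110/11 = 10ℏ².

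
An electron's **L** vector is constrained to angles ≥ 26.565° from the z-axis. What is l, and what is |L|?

cos²θ_min = l/(l+1) = 0.8000.
l = cos²θ/sin²θ ≈ 4.
Then |L| = ℏ√(4·5) = 2√5 ℏ.

l = 4, |L| = 2√5 ℏ ≈ 4.472ℏ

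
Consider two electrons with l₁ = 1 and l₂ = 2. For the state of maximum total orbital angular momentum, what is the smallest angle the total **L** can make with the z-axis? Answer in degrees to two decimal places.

By the triangle rule, |l₁ − l₂| ≤ L ≤ l₁ + l₂.
So L can be 1, 2, 3.
The maximum is L = 3, with |L_tot| = ℏ√(3·4) = 2√3 ℏ.
The minimum angle with z is arccos(3/√12) ≈ 30.00°.

θ_min ≈ 30.00°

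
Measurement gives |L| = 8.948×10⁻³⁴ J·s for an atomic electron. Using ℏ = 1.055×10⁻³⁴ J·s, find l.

l = 8

|L|/ℏ = (8.948×10⁻³⁴)/(1.055×10⁻³⁴) ≈ 8.482.
l(l+1) ≈ 8.482² ≈ 71.94, so l = 8.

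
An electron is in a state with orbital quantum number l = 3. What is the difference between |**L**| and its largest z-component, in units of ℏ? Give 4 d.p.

|L| − L_z,max ≈ 0.4641ℏ

|L| = 2√3 ℏ ≈ 3.4641ℏ, while L_z,max = lℏ = 3ℏ.
The difference is (2√3 − 3)ℏ ≈ 0.4641ℏ.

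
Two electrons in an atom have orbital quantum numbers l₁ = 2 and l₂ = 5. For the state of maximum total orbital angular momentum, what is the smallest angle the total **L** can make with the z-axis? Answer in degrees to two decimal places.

θ_min ≈ 20.70°

By the triangle rule, |l₁ − l₂| ≤ L ≤ l₁ + l₂.
So L can be 3, 4, 5, 6, 7.
The maximum is L = 7, with |L_tot| = ℏ√(7·8) = 2√14 ℏ.
The minimum angle with z is arccos(7/√56) ≈ 20.70°.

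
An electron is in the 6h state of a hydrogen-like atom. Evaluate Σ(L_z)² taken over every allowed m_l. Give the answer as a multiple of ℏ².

Σ(L_z)² = 110 ℏ²

6h means n = 6, l = 5.
m_l ∈ {-5, -4, -3, -2, -1, 0, 1, 2, 3, 4, 5}.
Σ m_l² = 2·(1 + 4 + 9 + 16 + 25) = 110.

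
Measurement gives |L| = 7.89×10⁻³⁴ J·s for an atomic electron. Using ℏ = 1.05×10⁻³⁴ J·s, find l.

l = 7

In units of ℏ, |L| ≈ 7.514.
Set l(l+1) = 56.46; the integer solution is l = 7.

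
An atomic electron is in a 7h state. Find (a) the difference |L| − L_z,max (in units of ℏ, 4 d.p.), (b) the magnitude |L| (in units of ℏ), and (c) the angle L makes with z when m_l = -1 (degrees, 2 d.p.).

For 7h, l = 5.
|L| − L_z,max = (√30 − 5)ℏ ≈ 0.4772ℏ.
|L| = ℏ√(5·6) = √30 ℏ ≈ 5.477ℏ.
For m_l = -1: cos θ = -1/√30, θ ≈ 100.52°.

|L|−L_z,max ≈ 0.4772ℏ; |L| = √30 ℏ ≈ 5.477ℏ; θ(m_l=-1) ≈ 100.52°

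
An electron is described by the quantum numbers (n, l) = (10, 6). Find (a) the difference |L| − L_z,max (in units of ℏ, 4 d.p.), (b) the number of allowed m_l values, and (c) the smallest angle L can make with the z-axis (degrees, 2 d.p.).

|L| − L_z,max = (√42 − 6)ℏ ≈ 0.4807ℏ.
There are 2l+1 = 13 values of m_l.
cos θ_min = 6/√42, so θ_min ≈ 22.21°.

|L|−L_z,max ≈ 0.4807ℏ; 13 values; θ_min ≈ 22.21°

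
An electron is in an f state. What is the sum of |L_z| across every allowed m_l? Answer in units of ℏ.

An f state has l = 3.
The allowed m_l values are -3, -2, -1, 0, 1, 2, 3.
Σ|m_l| = l(l+1) = 12.

Σ|L_z| = 12 ℏ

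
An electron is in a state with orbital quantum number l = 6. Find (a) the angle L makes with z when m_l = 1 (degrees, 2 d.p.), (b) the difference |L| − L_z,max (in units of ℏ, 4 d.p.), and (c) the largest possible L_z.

θ(m_l=1) ≈ 81.12°; |L|−L_z,max ≈ 0.4807ℏ; L_z,max = 6ℏ

For m_l = 1: cos θ = 1/√42, θ ≈ 81.12°.
|L| − L_z,max = (√42 − 6)ℏ ≈ 0.4807ℏ.
L_z,max = lℏ = 6ℏ.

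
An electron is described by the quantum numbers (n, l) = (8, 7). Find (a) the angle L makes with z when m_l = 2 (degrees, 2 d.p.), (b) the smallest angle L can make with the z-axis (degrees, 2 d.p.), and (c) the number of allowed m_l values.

For m_l = 2: cos θ = 2/√56, θ ≈ 74.50°.
cos θ_min = 7/√56, so θ_min ≈ 20.70°.
There are 2l+1 = 15 values of m_l.

θ(m_l=2) ≈ 74.50°; θ_min ≈ 20.70°; 15 values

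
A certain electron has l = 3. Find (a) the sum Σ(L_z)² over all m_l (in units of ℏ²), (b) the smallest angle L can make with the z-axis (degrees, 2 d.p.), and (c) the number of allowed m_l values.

Σ(L_z)² = 28 ℏ²; θ_min ≈ 30.00°; 7 values

Σ m_l² = 28, so Σ(L_z)² = 28 ℏ².
cos θ_min = 3/√12, so θ_min ≈ 30.00°.
There are 2l+1 = 7 values of m_l.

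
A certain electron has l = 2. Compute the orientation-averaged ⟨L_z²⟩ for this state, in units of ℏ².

m_l ∈ {-2, -1, 0, 1, 2}.
Average of L_z² over 5 states: 10/5 ℏ² = 2 ℏ².

⟨L_z²⟩ = 2 ℏ²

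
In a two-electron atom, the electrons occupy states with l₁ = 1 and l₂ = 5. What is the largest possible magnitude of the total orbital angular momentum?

|L_tot|_max = √42 ℏ ≈ 6.481ℏ

L runs from |1 − 5| = 4 to 1 + 5 = 6.
Allowed values: L = 4, 5, 6.
The largest magnitude corresponds to L = 6: |L_tot| = ℏ√(6·7) = √42 ℏ.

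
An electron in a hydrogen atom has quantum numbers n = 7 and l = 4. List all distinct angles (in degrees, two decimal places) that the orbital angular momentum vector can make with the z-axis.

|L| = ℏ√(l(l+1)) = 2√5 ℏ.
cos θ = m_l/√20 for each m_l ∈ {-4, -3, -2, -1, 0, 1, 2, 3, 4}.

θ ∈ {26.57°, 47.87°, 63.43°, 77.08°, 90.00°, 102.92°, 116.57°, 132.13°, 153.43°}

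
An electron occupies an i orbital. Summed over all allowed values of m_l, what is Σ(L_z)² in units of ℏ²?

An i state has l = 6.
m_l ∈ {-6, -5, -4, -3, -2, -1, 0, 1, 2, 3, 4, 5, 6}.
Σ m_l² = l(l+1)(2l+1)/3 = 6·7·13/3 = 182.

Σ(L_z)² = 182 ℏ²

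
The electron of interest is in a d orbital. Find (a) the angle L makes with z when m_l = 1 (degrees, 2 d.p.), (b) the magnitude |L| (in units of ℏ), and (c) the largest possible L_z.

θ(m_l=1) ≈ 65.91°; |L| = √6 ℏ ≈ 2.449ℏ; L_z,max = 2ℏ

A d state has l = 2.
For m_l = 1: cos θ = 1/√6, θ ≈ 65.91°.
|L| = ℏ√(2·3) = √6 ℏ ≈ 2.449ℏ.
L_z,max = lℏ = 2ℏ.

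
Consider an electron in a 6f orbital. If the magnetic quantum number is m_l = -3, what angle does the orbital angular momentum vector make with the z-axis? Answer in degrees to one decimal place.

θ ≈ 150.0°

For 6f, l = 3.
|L| = ℏ√(l(l+1)) = 2√3 ℏ.
L_z = m_l ℏ = −3ℏ.
cos θ = L_z/|L| = -3/√12, so θ ≈ 150.0°.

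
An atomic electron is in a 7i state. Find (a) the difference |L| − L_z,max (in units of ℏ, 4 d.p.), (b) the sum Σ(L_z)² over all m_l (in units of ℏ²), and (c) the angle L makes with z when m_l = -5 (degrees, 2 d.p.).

|L|−L_z,max ≈ 0.4807ℏ; Σ(L_z)² = 182 ℏ²; θ(m_l=-5) ≈ 140.49°

7i means n = 7, l = 6.
|L| − L_z,max = (√42 − 6)ℏ ≈ 0.4807ℏ.
Σ m_l² = 182, so Σ(L_z)² = 182 ℏ².
For m_l = -5: cos θ = -5/√42, θ ≈ 140.49°.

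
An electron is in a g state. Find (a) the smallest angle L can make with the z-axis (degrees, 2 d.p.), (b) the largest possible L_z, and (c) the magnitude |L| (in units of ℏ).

The letter g corresponds to l = 4.
cos θ_min = 4/√20, so θ_min ≈ 26.57°.
L_z,max = lℏ = 4ℏ.
|L| = ℏ√(4·5) = 2√5 ℏ ≈ 4.472ℏ.

θ_min ≈ 26.57°; L_z,max = 4ℏ; |L| = 2√5 ℏ ≈ 4.472ℏ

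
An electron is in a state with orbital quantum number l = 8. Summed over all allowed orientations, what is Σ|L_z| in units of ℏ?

m_l runs from −8 to 8, i.e. {-8, -7, -6, -5, -4, -3, -2, -1, 0, 1, 2, 3, 4, 5, 6, 7, 8}.
Σ|m_l| = 2(1+2+…+8) = 72.

Σ|L_z| = 72 ℏ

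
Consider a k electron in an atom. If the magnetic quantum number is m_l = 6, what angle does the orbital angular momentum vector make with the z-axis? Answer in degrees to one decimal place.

The letter k corresponds to l = 7.
|L| = ℏ√(l(l+1)) = 2√14 ℏ.
L_z = m_l ℏ = 6ℏ.
cos θ = L_z/|L| = 6/√56, so θ ≈ 36.7°.

θ ≈ 36.7°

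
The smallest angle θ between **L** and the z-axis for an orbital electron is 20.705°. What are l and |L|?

At minimum angle, m_l = l, so cos θ = l/√(l(l+1)); cos²θ = l/(l+1) = 0.8750.
Solving: l = 7.
Then |L| = ℏ√(7·8) = 2√14 ℏ.

l = 7, |L| = 2√14 ℏ ≈ 7.483ℏ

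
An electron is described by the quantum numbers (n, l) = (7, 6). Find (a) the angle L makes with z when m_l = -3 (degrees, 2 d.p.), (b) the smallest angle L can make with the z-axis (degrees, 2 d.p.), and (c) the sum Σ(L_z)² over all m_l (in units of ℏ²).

For m_l = -3: cos θ = -3/√42, θ ≈ 117.58°.
cos θ_min = 6/√42, so θ_min ≈ 22.21°.
Σ m_l² = 182, so Σ(L_z)² = 182 ℏ².

θ(m_l=-3) ≈ 117.58°; θ_min ≈ 22.21°; Σ(L_z)² = 182 ℏ²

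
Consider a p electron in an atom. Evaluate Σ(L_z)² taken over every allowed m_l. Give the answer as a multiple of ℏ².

P corresponds to l = 1.
m_l ∈ {-1, 0, 1}.
Summing m² from −1 to 1: Σ m_l² = 2.

Σ(L_z)² = 2 ℏ²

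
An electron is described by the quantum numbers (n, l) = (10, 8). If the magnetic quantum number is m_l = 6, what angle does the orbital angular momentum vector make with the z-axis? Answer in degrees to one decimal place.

θ ≈ 45.0°

|L| = ℏ√(l(l+1)) = 6√2 ℏ.
L_z = m_l ℏ = 6ℏ.
cos θ = L_z/|L| = 6/√72, so θ ≈ 45.0°.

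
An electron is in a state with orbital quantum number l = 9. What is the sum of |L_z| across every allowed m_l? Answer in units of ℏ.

Σ|L_z| = 90 ℏ

m_l ∈ {-9, -8, -7, -6, -5, -4, -3, -2, -1, 0, 1, 2, 3, 4, 5, 6, 7, 8, 9}.
Σ|m_l| = l(l+1) = 90.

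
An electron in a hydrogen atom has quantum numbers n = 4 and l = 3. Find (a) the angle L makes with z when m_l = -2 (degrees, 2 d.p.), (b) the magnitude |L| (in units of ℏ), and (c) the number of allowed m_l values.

For m_l = -2: cos θ = -2/√12, θ ≈ 125.26°.
|L| = ℏ√(3·4) = 2√3 ℏ ≈ 3.464ℏ.
There are 2l+1 = 7 values of m_l.

θ(m_l=-2) ≈ 125.26°; |L| = 2√3 ℏ ≈ 3.464ℏ; 7 values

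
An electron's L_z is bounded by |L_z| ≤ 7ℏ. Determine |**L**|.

|L| = 2√14 ℏ ≈ 7.483ℏ

L_z,max = lℏ, so l = 7.
|L| = √(l(l+1)) ℏ = 2√14 ℏ.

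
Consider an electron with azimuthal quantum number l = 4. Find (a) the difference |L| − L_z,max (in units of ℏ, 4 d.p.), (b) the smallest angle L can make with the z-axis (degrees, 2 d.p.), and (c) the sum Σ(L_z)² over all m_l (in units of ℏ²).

|L|−L_z,max ≈ 0.4721ℏ; θ_min ≈ 26.57°; Σ(L_z)² = 60 ℏ²

|L| − L_z,max = (2√5 − 4)ℏ ≈ 0.4721ℏ.
cos θ_min = 4/√20, so θ_min ≈ 26.57°.
Σ m_l² = 60, so Σ(L_z)² = 60 ℏ².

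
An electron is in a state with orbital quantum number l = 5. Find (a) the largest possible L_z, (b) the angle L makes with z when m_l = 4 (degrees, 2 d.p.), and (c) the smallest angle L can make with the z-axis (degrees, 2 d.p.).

L_z,max = 5ℏ; θ(m_l=4) ≈ 43.09°; θ_min ≈ 24.09°

L_z,max = lℏ = 5ℏ.
For m_l = 4: cos θ = 4/√30, θ ≈ 43.09°.
cos θ_min = 5/√30, so θ_min ≈ 24.09°.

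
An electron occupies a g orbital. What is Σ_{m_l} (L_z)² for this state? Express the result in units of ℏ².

A g state has l = 4.
The allowed m_l values are -4, -3, -2, -1, 0, 1, 2, 3, 4.
Σ m_l² = 2·(1 + 4 + 9 + 16) = 60.

Σ(L_z)² = 60 ℏ²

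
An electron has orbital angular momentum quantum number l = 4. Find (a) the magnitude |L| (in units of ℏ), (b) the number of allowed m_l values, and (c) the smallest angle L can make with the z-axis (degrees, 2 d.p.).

|L| = ℏ√(4·5) = 2√5 ℏ ≈ 4.472ℏ.
There are 2l+1 = 9 values of m_l.
cos θ_min = 4/√20, so θ_min ≈ 26.57°.

|L| = 2√5 ℏ ≈ 4.472ℏ; 9 values; θ_min ≈ 26.57°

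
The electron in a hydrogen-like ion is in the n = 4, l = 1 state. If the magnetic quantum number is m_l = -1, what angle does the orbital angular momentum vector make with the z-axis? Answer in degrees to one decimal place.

|L| = √(l(l+1)) ℏ = √2 ℏ.
L_z = m_l ℏ = −1ℏ.
cos θ = L_z/|L| = -1/√2, so θ ≈ 135.0°.

θ ≈ 135.0°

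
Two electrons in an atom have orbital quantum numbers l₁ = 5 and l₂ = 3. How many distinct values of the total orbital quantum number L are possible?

7

Angular momentum addition gives L = |l₁ − l₂|, …, l₁ + l₂.
So L can be 2, 3, 4, 5, 6, 7, 8.
That is 7 values.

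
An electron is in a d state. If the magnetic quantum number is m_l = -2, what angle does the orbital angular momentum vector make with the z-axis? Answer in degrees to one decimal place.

A d state has l = 2.
|L| = ℏ√(l(l+1)) = √6 ℏ.
L_z = m_l ℏ = −2ℏ.
cos θ = L_z/|L| = -2/√6, so θ ≈ 144.7°.

θ ≈ 144.7°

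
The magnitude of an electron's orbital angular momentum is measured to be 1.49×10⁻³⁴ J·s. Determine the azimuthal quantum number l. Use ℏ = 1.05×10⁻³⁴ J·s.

|L|/ℏ = (1.49×10⁻³⁴)/(1.05×10⁻³⁴) ≈ 1.419.
(|L|/ℏ)² = l(l+1) ≈ 2.01 ⇒ l = 1.

l = 1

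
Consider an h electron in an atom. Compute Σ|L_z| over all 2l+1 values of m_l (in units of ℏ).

The letter h corresponds to l = 5.
m_l runs from −5 to 5, i.e. {-5, -4, -3, -2, -1, 0, 1, 2, 3, 4, 5}.
Σ|m_l| = 2(1+2+…+5) = 30.

Σ|L_z| = 30 ℏ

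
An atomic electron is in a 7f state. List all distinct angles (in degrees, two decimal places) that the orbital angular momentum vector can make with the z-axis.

θ ∈ {30.00°, 54.74°, 73.22°, 90.00°, 106.78°, 125.26°, 150.00°}

The 7f subshell has l = 3.
|L| = √(l(l+1)) ℏ = 2√3 ℏ.
cos θ = m_l/√12 for each m_l ∈ {-3, -2, -1, 0, 1, 2, 3}.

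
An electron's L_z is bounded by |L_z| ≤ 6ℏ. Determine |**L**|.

|L| = √42 ℏ ≈ 6.481ℏ

The maximum L_z equals lℏ, giving l = 6.
Then |L| = ℏ√(6·7) = √42 ℏ.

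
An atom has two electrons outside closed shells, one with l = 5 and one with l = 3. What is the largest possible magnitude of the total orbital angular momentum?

|L_tot|_max = 6√2 ℏ ≈ 8.485ℏ

The total orbital quantum number L ranges from |l₁ − l₂| to l₁ + l₂ in integer steps.
So L can be 2, 3, 4, 5, 6, 7, 8.
The largest magnitude corresponds to L = 8: |L_tot| = ℏ√(8·9) = 6√2 ℏ.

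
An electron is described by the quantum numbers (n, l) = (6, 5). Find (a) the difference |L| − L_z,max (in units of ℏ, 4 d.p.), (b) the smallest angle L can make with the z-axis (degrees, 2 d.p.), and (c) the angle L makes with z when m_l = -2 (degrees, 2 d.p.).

|L|−L_z,max ≈ 0.4772ℏ; θ_min ≈ 24.09°; θ(m_l=-2) ≈ 111.42°

|L| − L_z,max = (√30 − 5)ℏ ≈ 0.4772ℏ.
cos θ_min = 5/√30, so θ_min ≈ 24.09°.
For m_l = -2: cos θ = -2/√30, θ ≈ 111.42°.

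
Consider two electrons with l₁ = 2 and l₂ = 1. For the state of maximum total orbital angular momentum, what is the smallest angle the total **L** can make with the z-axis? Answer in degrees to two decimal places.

The total orbital quantum number L ranges from |l₁ − l₂| to l₁ + l₂ in integer steps.
L ∈ {1, 2, 3}.
The maximum is L = 3, with |L_tot| = ℏ√(3·4) = 2√3 ℏ.
The minimum angle with z is arccos(3/√12) ≈ 30.00°.

θ_min ≈ 30.00°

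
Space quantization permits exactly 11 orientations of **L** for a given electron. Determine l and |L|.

11 = 2l + 1, so l = (11−1)/2 = 5.
Then |L| = √(l(l+1)) ℏ = √30 ℏ.

l = 5, |L| = √30 ℏ ≈ 5.477ℏ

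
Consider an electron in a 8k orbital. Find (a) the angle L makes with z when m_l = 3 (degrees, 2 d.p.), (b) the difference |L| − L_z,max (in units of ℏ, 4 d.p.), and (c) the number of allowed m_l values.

The 8k subshell has l = 7.
For m_l = 3: cos θ = 3/√56, θ ≈ 66.37°.
|L| − L_z,max = (2√14 − 7)ℏ ≈ 0.4833ℏ.
There are 2l+1 = 15 values of m_l.

θ(m_l=3) ≈ 66.37°; |L|−L_z,max ≈ 0.4833ℏ; 15 values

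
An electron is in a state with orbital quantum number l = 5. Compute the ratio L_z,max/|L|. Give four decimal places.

L_z,max/|L| = 0.9129

|L| = √30 ℏ ≈ 5.4772ℏ, while L_z,max = lℏ = 5ℏ.
L_z,max/|L| = 5/√30 = 0.9129.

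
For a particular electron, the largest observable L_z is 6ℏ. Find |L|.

|L| = √42 ℏ ≈ 6.481ℏ

The maximum L_z equals lℏ, giving l = 6.
Then |L| = ℏ√(6·7) = √42 ℏ.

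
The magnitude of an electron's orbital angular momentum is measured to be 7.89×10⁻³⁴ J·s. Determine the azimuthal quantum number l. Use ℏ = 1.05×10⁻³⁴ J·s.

In units of ℏ, |L| ≈ 7.514.
l(l+1) ≈ 7.514² ≈ 56.46, so l = 7.

l = 7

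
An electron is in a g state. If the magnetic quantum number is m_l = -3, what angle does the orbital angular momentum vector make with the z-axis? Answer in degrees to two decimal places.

θ ≈ 132.13°

For a g orbital, l = 4.
|L|² = l(l+1)ℏ² = 20ℏ², so |L| = 2√5 ℏ.
L_z = m_l ℏ = −3ℏ.
cos θ = L_z/|L| = -3/√20, so θ ≈ 132.13°.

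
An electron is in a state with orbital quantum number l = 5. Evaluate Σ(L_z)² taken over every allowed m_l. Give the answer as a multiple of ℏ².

Σ(L_z)² = 110 ℏ²

The allowed m_l values are -5, -4, -3, -2, -1, 0, 1, 2, 3, 4, 5.
Σ m_l² = l(l+1)(2l+1)/3 = 5·6·11/3 = 110.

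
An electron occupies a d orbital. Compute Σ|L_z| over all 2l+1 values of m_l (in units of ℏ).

A d state has l = 2.
m_l runs from −2 to 2, i.e. {-2, -1, 0, 1, 2}.
Σ|m_l| = 2·2(2+1)/2 = 6.

Σ|L_z| = 6 ℏ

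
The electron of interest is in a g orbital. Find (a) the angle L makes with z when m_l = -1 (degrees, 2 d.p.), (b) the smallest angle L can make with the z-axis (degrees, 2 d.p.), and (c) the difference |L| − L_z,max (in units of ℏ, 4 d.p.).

θ(m_l=-1) ≈ 102.92°; θ_min ≈ 26.57°; |L|−L_z,max ≈ 0.4721ℏ

G corresponds to l = 4.
For m_l = -1: cos θ = -1/√20, θ ≈ 102.92°.
cos θ_min = 4/√20, so θ_min ≈ 26.57°.
|L| − L_z,max = (2√5 − 4)ℏ ≈ 0.4721ℏ.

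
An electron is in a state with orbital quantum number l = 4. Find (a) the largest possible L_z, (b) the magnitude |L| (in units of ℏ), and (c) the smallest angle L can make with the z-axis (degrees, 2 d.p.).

L_z,max = lℏ = 4ℏ.
|L| = ℏ√(4·5) = 2√5 ℏ ≈ 4.472ℏ.
cos θ_min = 4/√20, so θ_min ≈ 26.57°.

L_z,max = 4ℏ; |L| = 2√5 ℏ ≈ 4.472ℏ; θ_min ≈ 26.57°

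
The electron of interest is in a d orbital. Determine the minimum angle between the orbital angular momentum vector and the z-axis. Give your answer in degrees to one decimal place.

A d state has l = 2.
|L| = ℏ√(l(l+1)) = √6 ℏ.
The smallest angle corresponds to the largest L_z, i.e. m_l = l = 2, giving L_z = 2ℏ.
cos θ_min = 2/√6, so θ_min ≈ 35.3°.

θ_min ≈ 35.3°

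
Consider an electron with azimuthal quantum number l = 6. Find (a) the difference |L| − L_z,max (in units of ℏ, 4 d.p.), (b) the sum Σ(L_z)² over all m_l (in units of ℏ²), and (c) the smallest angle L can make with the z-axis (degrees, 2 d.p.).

|L| − L_z,max = (√42 − 6)ℏ ≈ 0.4807ℏ.
Σ m_l² = 182, so Σ(L_z)² = 182 ℏ².
cos θ_min = 6/√42, so θ_min ≈ 22.21°.

|L|−L_z,max ≈ 0.4807ℏ; Σ(L_z)² = 182 ℏ²; θ_min ≈ 22.21°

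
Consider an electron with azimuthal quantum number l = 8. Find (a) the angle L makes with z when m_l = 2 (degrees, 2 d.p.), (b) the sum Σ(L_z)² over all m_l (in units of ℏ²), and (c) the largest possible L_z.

For m_l = 2: cos θ = 2/√72, θ ≈ 76.37°.
Σ m_l² = 408, so Σ(L_z)² = 408 ℏ².
L_z,max = lℏ = 8ℏ.

θ(m_l=2) ≈ 76.37°; Σ(L_z)² = 408 ℏ²; L_z,max = 8ℏ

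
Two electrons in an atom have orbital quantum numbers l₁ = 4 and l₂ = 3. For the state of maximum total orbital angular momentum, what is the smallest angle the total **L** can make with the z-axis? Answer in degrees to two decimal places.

L runs from |4 − 3| = 1 to 4 + 3 = 7.
So L can be 1, 2, 3, 4, 5, 6, 7.
The maximum is L = 7, with |L_tot| = ℏ√(7·8) = 2√14 ℏ.
The minimum angle with z is arccos(7/√56) ≈ 20.70°.

θ_min ≈ 20.70°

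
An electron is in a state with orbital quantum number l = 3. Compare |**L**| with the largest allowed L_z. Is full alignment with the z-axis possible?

No: L_z,max = 3ℏ < |L| = 2√3 ℏ ≈ 3.464ℏ

|L| = 2√3 ℏ ≈ 3.4641ℏ, while L_z,max = lℏ = 3ℏ.
Since |L| > L_z,max, the vector can never point exactly along z; the closest it comes is θ_min = arccos(3/√12) ≈ 30.0°.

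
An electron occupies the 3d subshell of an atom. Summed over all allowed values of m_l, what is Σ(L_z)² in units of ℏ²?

The 3d subshell has l = 2.
m_l runs from −2 to 2, i.e. {-2, -1, 0, 1, 2}.
Summing m² from −2 to 2: Σ m_l² = 10.

Σ(L_z)² = 10 ℏ²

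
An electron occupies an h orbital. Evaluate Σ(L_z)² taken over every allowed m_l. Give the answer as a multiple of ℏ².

An h state has l = 5.
m_l ∈ {-5, -4, -3, -2, -1, 0, 1, 2, 3, 4, 5}.
Σ m_l² = l(l+1)(2l+1)/3 = 5·6·11/3 = 110.

Σ(L_z)² = 110 ℏ²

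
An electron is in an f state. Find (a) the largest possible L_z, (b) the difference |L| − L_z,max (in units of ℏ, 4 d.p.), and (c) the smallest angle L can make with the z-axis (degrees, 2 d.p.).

The letter f corresponds to l = 3.
L_z,max = lℏ = 3ℏ.
|L| − L_z,max = (2√3 − 3)ℏ ≈ 0.4641ℏ.
cos θ_min = 3/√12, so θ_min ≈ 30.00°.

L_z,max = 3ℏ; |L|−L_z,max ≈ 0.4641ℏ; θ_min ≈ 30.00°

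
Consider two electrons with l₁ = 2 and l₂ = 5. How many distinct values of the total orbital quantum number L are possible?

By the triangle rule, |l₁ − l₂| ≤ L ≤ l₁ + l₂.
So L can be 3, 4, 5, 6, 7.
That is 5 values.

5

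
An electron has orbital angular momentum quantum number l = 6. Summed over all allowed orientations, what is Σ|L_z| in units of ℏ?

Σ|L_z| = 42 ℏ

m_l ∈ {-6, -5, -4, -3, -2, -1, 0, 1, 2, 3, 4, 5, 6}.
Σ|m_l| = l(l+1) = 42.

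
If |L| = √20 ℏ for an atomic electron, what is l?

l = 4

|L| = ℏ√(l(l+1)), so l(l+1) = 20.
l² + l − 20 = 0 ⇒ l = 4.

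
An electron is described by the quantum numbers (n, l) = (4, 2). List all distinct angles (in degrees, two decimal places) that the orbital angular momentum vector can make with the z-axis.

|L|² = l(l+1)ℏ² = 6ℏ², so |L| = √6 ℏ.
cos θ = m_l/√6 for each m_l ∈ {-2, -1, 0, 1, 2}.

θ ∈ {35.26°, 65.91°, 90.00°, 114.09°, 144.74°}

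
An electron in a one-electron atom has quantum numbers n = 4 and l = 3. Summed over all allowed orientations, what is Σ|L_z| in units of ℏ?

Σ|L_z| = 12 ℏ

m_l ∈ {-3, -2, -1, 0, 1, 2, 3}.
Σ|m_l| = 2·3(3+1)/2 = 12.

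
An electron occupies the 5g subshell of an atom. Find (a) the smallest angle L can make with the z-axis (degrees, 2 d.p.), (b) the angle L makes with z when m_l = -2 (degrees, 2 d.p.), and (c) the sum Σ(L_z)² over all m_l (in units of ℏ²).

For 5g, l = 4.
cos θ_min = 4/√20, so θ_min ≈ 26.57°.
For m_l = -2: cos θ = -2/√20, θ ≈ 116.57°.
Σ m_l² = 60, so Σ(L_z)² = 60 ℏ².

θ_min ≈ 26.57°; θ(m_l=-2) ≈ 116.57°; Σ(L_z)² = 60 ℏ²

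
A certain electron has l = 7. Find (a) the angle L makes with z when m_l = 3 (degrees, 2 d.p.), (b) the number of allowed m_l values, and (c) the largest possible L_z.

For m_l = 3: cos θ = 3/√56, θ ≈ 66.37°.
There are 2l+1 = 15 values of m_l.
L_z,max = lℏ = 7ℏ.

θ(m_l=3) ≈ 66.37°; 15 values; L_z,max = 7ℏ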